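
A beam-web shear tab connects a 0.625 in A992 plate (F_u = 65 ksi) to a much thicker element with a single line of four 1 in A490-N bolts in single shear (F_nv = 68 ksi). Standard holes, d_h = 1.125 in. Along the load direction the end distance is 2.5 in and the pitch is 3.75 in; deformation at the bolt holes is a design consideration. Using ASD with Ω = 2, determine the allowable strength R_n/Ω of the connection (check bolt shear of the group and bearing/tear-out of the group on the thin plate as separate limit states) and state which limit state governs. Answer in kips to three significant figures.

107 kips (bolt shear governs)

Bolt shear: A_b = π·1²/4 = 0.7854 in²; R_n = 68 × 0.7854 × 4 × 1 = 213.6 kips → 213.6 / 2 = 107 kips.
Bearing (1.2 l_c t F_u ≤ 2.4 d t F_u): upper limit = 2.4·1·0.625·65 = 97.5 kips.
  Edge l_c = 2.5 − 1.125/2 = 1.938 → r_n = 94.45 kips; interior l_c = 3.75 − 1.125 = 2.625 → r_n = 97.5 kips.
  R_n,bearing = 1·94.45 + 3·97.5 = 387 kips → 387 / 2 = 193 kips.
Bolt shear governs: 107 kips.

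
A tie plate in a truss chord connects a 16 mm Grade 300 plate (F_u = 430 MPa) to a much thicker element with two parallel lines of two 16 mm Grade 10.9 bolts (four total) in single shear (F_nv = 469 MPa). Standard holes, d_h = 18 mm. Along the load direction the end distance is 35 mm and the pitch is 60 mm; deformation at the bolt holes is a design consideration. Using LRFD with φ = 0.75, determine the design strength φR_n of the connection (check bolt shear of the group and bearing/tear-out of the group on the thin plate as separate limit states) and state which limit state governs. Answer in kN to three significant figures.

Bolt shear: A_b = π·16²/4 = 201.1 mm²; R_n = 469 × 201.1 × 4 × 1 / 1000 = 377.2 kN → 0.75 × 377.2 = 283 kN.
Bearing (1.2 l_c t F_u ≤ 2.4 d t F_u): upper limit = 2.4·16·16·430 / 1000 = 264.2 kN.
  Edge l_c = 35 − 18/2 = 26 → r_n = 214.7 kN; interior l_c = 60 − 18 = 42 → r_n = 264.2 kN.
  R_n,bearing = 2·214.7 + 2·264.2 = 957.7 kN → 0.75 × 957.7 = 718 kN.
Bolt shear governs: 283 kN.

283 kN (bolt shear governs)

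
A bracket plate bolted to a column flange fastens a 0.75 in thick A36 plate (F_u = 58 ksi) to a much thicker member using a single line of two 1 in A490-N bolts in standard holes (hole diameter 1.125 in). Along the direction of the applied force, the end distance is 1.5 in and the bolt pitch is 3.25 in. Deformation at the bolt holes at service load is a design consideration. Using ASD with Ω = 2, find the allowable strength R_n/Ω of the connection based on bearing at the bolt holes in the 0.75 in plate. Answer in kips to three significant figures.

Per bolt r_n = 1.2 l_c t F_u ≤ 2.4 d t F_u; upper limit = 2.4 × 1 × 0.75 × 58 = 104.4 kips.
Edge bolt: l_c = 1.5 − 1.125/2 = 0.9375 in → 1.2 × 0.9375 × 0.75 × 58 = 48.94 → r_n = 48.94 kips.
Interior bolts: l_c = 3.25 − 1.125 = 2.125 in → 1.2 × 2.125 × 0.75 × 58 = 110.9 → r_n = 104.4 kips.
R_n = 1 × 48.94 + 1 × 104.4 = 153.3 kips.
Allowable strength R_n/Ω = 153.3 / 2 = 76.7 kips.

76.7 kips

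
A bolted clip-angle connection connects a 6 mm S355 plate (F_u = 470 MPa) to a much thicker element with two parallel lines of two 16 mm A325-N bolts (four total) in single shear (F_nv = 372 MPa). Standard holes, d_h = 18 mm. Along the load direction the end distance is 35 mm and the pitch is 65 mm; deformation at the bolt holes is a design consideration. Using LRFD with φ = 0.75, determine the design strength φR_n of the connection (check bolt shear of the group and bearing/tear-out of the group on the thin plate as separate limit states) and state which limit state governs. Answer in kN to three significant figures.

224 kN (bolt shear governs)

Bolt shear: A_b = π·16²/4 = 201.1 mm²; R_n = 372 × 201.1 × 4 × 1 / 1000 = 299.2 kN → 0.75 × 299.2 = 224 kN.
Bearing (1.2 l_c t F_u ≤ 2.4 d t F_u): upper limit = 2.4·16·6·470 / 1000 = 108.3 kN.
  Edge l_c = 35 − 18/2 = 26 → r_n = 87.98 kN; interior l_c = 65 − 18 = 47 → r_n = 108.3 kN.
  R_n,bearing = 2·87.98 + 2·108.3 = 392.5 kN → 0.75 × 392.5 = 294 kN.
Bolt shear governs: 224 kN.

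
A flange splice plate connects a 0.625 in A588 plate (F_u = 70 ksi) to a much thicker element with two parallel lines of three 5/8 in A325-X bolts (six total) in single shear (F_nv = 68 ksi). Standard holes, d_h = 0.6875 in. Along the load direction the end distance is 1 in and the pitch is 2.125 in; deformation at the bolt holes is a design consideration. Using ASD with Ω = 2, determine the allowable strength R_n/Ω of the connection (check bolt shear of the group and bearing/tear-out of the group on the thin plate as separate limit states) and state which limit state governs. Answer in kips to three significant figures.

Bolt shear: A_b = π·0.625²/4 = 0.3068 in²; R_n = 68 × 0.3068 × 6 × 1 = 125.2 kips → 125.2 / 2 = 62.6 kips.
Bearing (1.2 l_c t F_u ≤ 2.4 d t F_u): upper limit = 2.4·0.625·0.625·70 = 65.62 kips.
  Edge l_c = 1 − 0.6875/2 = 0.6562 → r_n = 34.45 kips; interior l_c = 2.125 − 0.6875 = 1.438 → r_n = 65.62 kips.
  R_n,bearing = 2·34.45 + 4·65.62 = 331.4 kips → 331.4 / 2 = 166 kips.
Bolt shear governs: 62.6 kips.

62.6 kips (bolt shear governs)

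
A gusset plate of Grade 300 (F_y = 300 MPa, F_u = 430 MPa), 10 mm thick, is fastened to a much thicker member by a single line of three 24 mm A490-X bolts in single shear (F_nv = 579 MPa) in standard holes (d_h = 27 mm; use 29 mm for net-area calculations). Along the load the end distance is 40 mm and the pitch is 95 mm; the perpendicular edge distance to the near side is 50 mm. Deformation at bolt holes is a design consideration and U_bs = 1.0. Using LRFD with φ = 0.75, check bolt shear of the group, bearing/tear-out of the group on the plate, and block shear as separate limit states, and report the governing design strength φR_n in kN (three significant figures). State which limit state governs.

419 kN (block shear governs)

Bolt shear: A_b = π·24²/4 = 452.4 mm²; R_n = 579 × 452.4 × 3 × 1 / 1000 = 785.8 kN → 0.75 × 785.8 = 589 kN.
Bearing: edge l_c = 26.5, r_n = 136.7 kN; interior l_c = 68, r_n = 247.7 kN; R_n = 136.7 + 2·247.7 = 632.1 kN → 474 kN.
Block shear: A_gv = 2300, A_nv = 1575, A_nt = 355 mm²; R_n = min(0.6F_uA_nv, 0.6F_yA_gv) + U_bs·F_u·A_nt = 559 kN → 419 kN.
Block shear governs: 419 kN.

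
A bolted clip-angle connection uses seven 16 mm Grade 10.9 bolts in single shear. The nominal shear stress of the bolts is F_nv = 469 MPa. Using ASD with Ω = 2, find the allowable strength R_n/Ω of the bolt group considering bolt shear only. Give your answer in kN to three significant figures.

A_b = π × 16² / 4 = 201.1 mm².
R_n = F_nv · A_b · n · n_s = 469 × 201.1 × 7 × 1 / 1000 = 660.1 kN.
Allowable strength R_n/Ω = 660.1 / 2 = 330 kN.

330 kN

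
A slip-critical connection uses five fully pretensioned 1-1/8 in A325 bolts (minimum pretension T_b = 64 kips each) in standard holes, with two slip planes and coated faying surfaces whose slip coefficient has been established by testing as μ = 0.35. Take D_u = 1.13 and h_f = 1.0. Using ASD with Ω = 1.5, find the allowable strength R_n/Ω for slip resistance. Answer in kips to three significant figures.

169 kips

R_n = μ · D_u · h_f · T_b · n_s · n_b = 0.35 × 1.13 × 1.0 × 64 × 2 × 5 = 253.1 kips.
Allowable strength R_n/Ω = 253.1 / 1.5 = 169 kips.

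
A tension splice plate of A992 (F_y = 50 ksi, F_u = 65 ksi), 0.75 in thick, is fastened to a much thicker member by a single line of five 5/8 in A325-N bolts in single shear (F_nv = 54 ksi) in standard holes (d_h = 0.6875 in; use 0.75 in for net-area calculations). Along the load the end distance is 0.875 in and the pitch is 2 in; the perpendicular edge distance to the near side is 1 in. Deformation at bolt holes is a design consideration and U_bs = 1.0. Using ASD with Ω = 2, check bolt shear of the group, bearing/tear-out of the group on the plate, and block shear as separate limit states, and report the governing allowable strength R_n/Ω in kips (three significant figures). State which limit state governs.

Bolt shear: A_b = π·0.625²/4 = 0.3068 in²; R_n = 54 × 0.3068 × 5 × 1 = 82.83 kips → 82.83 / 2 = 41.4 kips.
Bearing: edge l_c = 0.5312, r_n = 31.08 kips; interior l_c = 1.312, r_n = 73.12 kips; R_n = 31.08 + 4·73.12 = 323.6 kips → 162 kips.
Block shear: A_gv = 6.656, A_nv = 4.125, A_nt = 0.4688 in²; R_n = min(0.6F_uA_nv, 0.6F_yA_gv) + U_bs·F_u·A_nt = 191.3 kips → 95.7 kips.
Bolt shear governs: 41.4 kips.

41.4 kips (bolt shear governs)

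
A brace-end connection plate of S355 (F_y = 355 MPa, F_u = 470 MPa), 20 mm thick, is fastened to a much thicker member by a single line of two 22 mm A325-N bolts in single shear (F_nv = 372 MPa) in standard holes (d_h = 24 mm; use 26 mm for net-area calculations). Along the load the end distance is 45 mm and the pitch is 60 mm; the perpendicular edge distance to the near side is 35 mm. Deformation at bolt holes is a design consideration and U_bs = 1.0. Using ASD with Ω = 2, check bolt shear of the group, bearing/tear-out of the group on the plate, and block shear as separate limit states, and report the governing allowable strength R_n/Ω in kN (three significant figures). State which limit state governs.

141 kN (bolt shear governs)

Bolt shear: A_b = π·22²/4 = 380.1 mm²; R_n = 372 × 380.1 × 2 × 1 / 1000 = 282.8 kN → 282.8 / 2 = 141 kN.
Bearing: edge l_c = 33, r_n = 372.2 kN; interior l_c = 36, r_n = 406.1 kN; R_n = 372.2 + 1·406.1 = 778.3 kN → 389 kN.
Block shear: A_gv = 2100, A_nv = 1320, A_nt = 440 mm²; R_n = min(0.6F_uA_nv, 0.6F_yA_gv) + U_bs·F_u·A_nt = 579 kN → 290 kN.
Bolt shear governs: 141 kN.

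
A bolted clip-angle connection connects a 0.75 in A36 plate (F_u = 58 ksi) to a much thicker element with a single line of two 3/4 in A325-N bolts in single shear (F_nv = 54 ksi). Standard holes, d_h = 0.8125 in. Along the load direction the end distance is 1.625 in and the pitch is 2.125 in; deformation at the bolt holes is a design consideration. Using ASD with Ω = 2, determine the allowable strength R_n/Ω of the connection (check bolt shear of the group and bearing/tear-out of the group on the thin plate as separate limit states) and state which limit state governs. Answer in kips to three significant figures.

23.9 kips (bolt shear governs)

Bolt shear: A_b = π·0.75²/4 = 0.4418 in²; R_n = 54 × 0.4418 × 2 × 1 = 47.71 kips → 47.71 / 2 = 23.9 kips.
Bearing (1.2 l_c t F_u ≤ 2.4 d t F_u): upper limit = 2.4·0.75·0.75·58 = 78.3 kips.
  Edge l_c = 1.625 − 0.8125/2 = 1.219 → r_n = 63.62 kips; interior l_c = 2.125 − 0.8125 = 1.312 → r_n = 68.51 kips.
  R_n,bearing = 1·63.62 + 1·68.51 = 132.1 kips → 132.1 / 2 = 66.1 kips.
Bolt shear governs: 23.9 kips.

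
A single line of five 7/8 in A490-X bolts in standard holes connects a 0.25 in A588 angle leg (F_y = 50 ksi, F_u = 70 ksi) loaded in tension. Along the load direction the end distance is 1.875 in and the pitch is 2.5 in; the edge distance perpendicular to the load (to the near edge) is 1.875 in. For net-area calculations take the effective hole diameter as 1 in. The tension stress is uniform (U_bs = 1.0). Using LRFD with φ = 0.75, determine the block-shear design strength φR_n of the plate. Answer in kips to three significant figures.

76.1 kips

Shear plane L_v = 1.875 + 4·2.5 = 11.88 in; A_gv = 11.88 × 0.25 = 2.969 in².
A_nv = (11.88 − 4.5·1) × 0.25 = 1.844 in².
A_nt = (1.875 − 0.5·1) × 0.25 = 0.3438 in².
0.6 F_u A_nv = 77.44 kips; 0.6 F_y A_gv = 89.06 kips → shear rupture governs the shear term.
R_n = 77.44 + 1.0 × 70 × 0.3438 = 101.5 kips.
Design strength φR_n = 0.75 × 101.5 = 76.1 kips.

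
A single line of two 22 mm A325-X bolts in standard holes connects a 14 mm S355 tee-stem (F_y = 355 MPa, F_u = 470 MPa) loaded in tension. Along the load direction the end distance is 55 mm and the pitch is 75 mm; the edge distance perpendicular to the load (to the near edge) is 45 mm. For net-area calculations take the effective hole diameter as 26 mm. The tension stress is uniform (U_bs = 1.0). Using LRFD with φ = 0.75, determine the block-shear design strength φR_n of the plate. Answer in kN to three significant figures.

Shear plane L_v = 55 + 1·75 = 130 mm; A_gv = 130 × 14 = 1820 mm².
A_nv = (130 − 1.5·26) × 14 = 1274 mm².
A_nt = (45 − 0.5·26) × 14 = 448 mm².
0.6 F_u A_nv = 359.3 kN; 0.6 F_y A_gv = 387.7 kN → shear rupture governs the shear term.
R_n = 359.3 + 1.0 × 470 × 448 / 1000 = 569.8 kN.
Design strength φR_n = 0.75 × 569.8 = 427 kN.

427 kN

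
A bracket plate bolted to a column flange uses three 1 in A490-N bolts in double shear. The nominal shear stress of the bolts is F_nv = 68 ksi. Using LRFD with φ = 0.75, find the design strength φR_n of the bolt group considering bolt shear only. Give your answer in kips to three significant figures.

240 kips

A_b = π × 1² / 4 = 0.7854 in².
R_n = F_nv · A_b · n · n_s = 68 × 0.7854 × 3 × 2 = 320.4 kips.
Design strength φR_n = 0.75 × 320.4 = 240 kips.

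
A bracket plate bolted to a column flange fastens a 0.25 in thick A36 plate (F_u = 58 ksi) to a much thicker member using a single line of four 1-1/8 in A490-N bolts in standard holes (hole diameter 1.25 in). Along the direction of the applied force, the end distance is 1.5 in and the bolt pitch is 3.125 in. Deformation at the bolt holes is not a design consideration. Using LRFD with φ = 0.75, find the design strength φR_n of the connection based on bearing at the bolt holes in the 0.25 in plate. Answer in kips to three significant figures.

Per bolt r_n = 1.5 l_c t F_u ≤ 3.0 d t F_u; upper limit = 3.0 × 1.125 × 0.25 × 58 = 48.94 kips.
Edge bolt: l_c = 1.5 − 1.25/2 = 0.875 in → 1.5 × 0.875 × 0.25 × 58 = 19.03 → r_n = 19.03 kips.
Interior bolts: l_c = 3.125 − 1.25 = 1.875 in → 1.5 × 1.875 × 0.25 × 58 = 40.78 → r_n = 40.78 kips.
R_n = 1 × 19.03 + 3 × 40.78 = 141.4 kips.
Design strength φR_n = 0.75 × 141.4 = 106 kips.

106 kips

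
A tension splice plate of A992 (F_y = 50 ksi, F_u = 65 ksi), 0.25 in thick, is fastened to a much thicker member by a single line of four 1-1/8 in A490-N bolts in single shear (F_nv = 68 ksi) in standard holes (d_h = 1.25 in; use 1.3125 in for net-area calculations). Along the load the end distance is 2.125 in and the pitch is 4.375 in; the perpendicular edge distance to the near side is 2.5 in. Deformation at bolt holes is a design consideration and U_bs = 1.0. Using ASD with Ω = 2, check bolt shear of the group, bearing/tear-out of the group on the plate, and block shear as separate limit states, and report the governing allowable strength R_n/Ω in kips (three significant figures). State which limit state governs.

66.9 kips (block shear governs)

Bolt shear: A_b = π·1.125²/4 = 0.994 in²; R_n = 68 × 0.994 × 4 × 1 = 270.4 kips → 270.4 / 2 = 135 kips.
Bearing: edge l_c = 1.5, r_n = 29.25 kips; interior l_c = 3.125, r_n = 43.87 kips; R_n = 29.25 + 3·43.87 = 160.9 kips → 80.4 kips.
Block shear: A_gv = 3.812, A_nv = 2.664, A_nt = 0.4609 in²; R_n = min(0.6F_uA_nv, 0.6F_yA_gv) + U_bs·F_u·A_nt = 133.9 kips → 66.9 kips.
Block shear governs: 66.9 kips.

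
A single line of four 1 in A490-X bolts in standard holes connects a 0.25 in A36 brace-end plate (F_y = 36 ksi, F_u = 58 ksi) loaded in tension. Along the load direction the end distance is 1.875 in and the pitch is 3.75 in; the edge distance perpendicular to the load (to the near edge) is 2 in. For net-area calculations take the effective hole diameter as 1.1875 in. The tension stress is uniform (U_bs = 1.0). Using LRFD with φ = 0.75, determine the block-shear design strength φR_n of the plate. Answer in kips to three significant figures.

Shear plane L_v = 1.875 + 3·3.75 = 13.12 in; A_gv = 13.12 × 0.25 = 3.281 in².
A_nv = (13.12 − 3.5·1.1875) × 0.25 = 2.242 in².
A_nt = (2 − 0.5·1.1875) × 0.25 = 0.3516 in².
0.6 F_u A_nv = 78.03 kips; 0.6 F_y A_gv = 70.88 kips → shear yielding governs the shear term.
R_n = 70.88 + 1.0 × 58 × 0.3516 = 91.27 kips.
Design strength φR_n = 0.75 × 91.27 = 68.4 kips.

68.4 kips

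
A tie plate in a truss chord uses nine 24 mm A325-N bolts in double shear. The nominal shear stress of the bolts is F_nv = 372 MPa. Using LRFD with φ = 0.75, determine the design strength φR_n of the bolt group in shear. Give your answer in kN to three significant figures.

A_b = π × 24² / 4 = 452.4 mm².
R_n = F_nv · A_b · n · n_s = 372 × 452.4 × 9 × 2 / 1000 = 3029 kN.
Design strength φR_n = 0.75 × 3029 = 2270 kN.

2270 kN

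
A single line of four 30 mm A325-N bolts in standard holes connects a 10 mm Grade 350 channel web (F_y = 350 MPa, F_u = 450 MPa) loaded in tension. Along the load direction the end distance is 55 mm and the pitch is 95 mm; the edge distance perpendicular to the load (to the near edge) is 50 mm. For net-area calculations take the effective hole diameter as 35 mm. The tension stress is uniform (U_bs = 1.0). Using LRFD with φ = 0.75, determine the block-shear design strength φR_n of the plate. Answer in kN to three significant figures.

550 kN

Shear plane L_v = 55 + 3·95 = 340 mm; A_gv = 340 × 10 = 3400 mm².
A_nv = (340 − 3.5·35) × 10 = 2175 mm².
A_nt = (50 − 0.5·35) × 10 = 325 mm².
0.6 F_u A_nv = 587.2 kN; 0.6 F_y A_gv = 714 kN → shear rupture governs the shear term.
R_n = 587.2 + 1.0 × 450 × 325 / 1000 = 733.5 kN.
Design strength φR_n = 0.75 × 733.5 = 550 kN.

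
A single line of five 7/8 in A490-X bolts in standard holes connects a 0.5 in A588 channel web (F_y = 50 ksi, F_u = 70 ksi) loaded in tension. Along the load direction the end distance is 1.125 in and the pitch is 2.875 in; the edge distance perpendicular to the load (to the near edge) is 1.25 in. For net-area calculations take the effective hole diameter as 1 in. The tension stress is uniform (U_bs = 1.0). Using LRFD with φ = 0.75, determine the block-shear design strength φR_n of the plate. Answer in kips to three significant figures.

Shear plane L_v = 1.125 + 4·2.875 = 12.62 in; A_gv = 12.62 × 0.5 = 6.312 in².
A_nv = (12.62 − 4.5·1) × 0.5 = 4.062 in².
A_nt = (1.25 − 0.5·1) × 0.5 = 0.375 in².
0.6 F_u A_nv = 170.6 kips; 0.6 F_y A_gv = 189.4 kips → shear rupture governs the shear term.
R_n = 170.6 + 1.0 × 70 × 0.375 = 196.9 kips.
Design strength φR_n = 0.75 × 196.9 = 148 kips.

148 kips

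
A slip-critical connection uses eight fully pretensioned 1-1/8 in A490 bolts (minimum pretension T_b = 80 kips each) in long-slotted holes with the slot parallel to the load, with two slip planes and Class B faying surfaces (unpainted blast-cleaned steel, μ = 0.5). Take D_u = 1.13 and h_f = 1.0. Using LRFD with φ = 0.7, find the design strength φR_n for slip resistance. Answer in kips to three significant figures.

R_n = μ · D_u · h_f · T_b · n_s · n_b = 0.5 × 1.13 × 1.0 × 80 × 2 × 8 = 723.2 kips.
Design strength φR_n = 0.7 × 723.2 = 506 kips.

506 kips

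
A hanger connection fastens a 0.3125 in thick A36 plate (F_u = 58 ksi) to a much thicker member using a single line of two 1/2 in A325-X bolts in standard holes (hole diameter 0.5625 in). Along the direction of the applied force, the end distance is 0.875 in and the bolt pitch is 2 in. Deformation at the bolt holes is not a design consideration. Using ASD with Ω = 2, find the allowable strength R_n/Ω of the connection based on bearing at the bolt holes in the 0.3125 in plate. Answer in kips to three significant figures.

21.7 kips

Per bolt r_n = 1.5 l_c t F_u ≤ 3.0 d t F_u; upper limit = 3.0 × 0.5 × 0.3125 × 58 = 27.19 kips.
Edge bolt: l_c = 0.875 − 0.5625/2 = 0.5938 in → 1.5 × 0.5938 × 0.3125 × 58 = 16.14 → r_n = 16.14 kips.
Interior bolts: l_c = 2 − 0.5625 = 1.438 in → 1.5 × 1.438 × 0.3125 × 58 = 39.08 → r_n = 27.19 kips.
R_n = 1 × 16.14 + 1 × 27.19 = 43.33 kips.
Allowable strength R_n/Ω = 43.33 / 2 = 21.7 kips.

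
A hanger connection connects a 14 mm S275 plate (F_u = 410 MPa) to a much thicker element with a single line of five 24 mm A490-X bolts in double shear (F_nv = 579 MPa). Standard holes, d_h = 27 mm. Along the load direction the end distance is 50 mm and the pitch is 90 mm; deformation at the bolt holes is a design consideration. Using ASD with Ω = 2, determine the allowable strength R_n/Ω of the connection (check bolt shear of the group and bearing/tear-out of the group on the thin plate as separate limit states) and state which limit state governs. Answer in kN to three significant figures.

787 kN (bearing governs)

Bolt shear: A_b = π·24²/4 = 452.4 mm²; R_n = 579 × 452.4 × 5 × 2 / 1000 = 2619 kN → 2619 / 2 = 1310 kN.
Bearing (1.2 l_c t F_u ≤ 2.4 d t F_u): upper limit = 2.4·24·14·410 / 1000 = 330.6 kN.
  Edge l_c = 50 − 27/2 = 36.5 → r_n = 251.4 kN; interior l_c = 90 − 27 = 63 → r_n = 330.6 kN.
  R_n,bearing = 1·251.4 + 4·330.6 = 1574 kN → 1574 / 2 = 787 kN.
Bearing governs: 787 kN.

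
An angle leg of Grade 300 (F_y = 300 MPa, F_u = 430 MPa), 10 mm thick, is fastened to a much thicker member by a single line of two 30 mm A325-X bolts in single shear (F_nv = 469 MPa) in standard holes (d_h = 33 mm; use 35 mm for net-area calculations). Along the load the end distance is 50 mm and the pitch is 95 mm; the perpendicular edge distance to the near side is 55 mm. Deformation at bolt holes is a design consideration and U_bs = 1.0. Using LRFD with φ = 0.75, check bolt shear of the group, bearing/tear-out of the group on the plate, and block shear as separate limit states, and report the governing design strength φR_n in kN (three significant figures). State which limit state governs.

300 kN (block shear governs)

Bolt shear: A_b = π·30²/4 = 706.9 mm²; R_n = 469 × 706.9 × 2 × 1 / 1000 = 663 kN → 0.75 × 663 = 497 kN.
Bearing: edge l_c = 33.5, r_n = 172.9 kN; interior l_c = 62, r_n = 309.6 kN; R_n = 172.9 + 1·309.6 = 482.5 kN → 362 kN.
Block shear: A_gv = 1450, A_nv = 925, A_nt = 375 mm²; R_n = min(0.6F_uA_nv, 0.6F_yA_gv) + U_bs·F_u·A_nt = 399.9 kN → 300 kN.
Block shear governs: 300 kN.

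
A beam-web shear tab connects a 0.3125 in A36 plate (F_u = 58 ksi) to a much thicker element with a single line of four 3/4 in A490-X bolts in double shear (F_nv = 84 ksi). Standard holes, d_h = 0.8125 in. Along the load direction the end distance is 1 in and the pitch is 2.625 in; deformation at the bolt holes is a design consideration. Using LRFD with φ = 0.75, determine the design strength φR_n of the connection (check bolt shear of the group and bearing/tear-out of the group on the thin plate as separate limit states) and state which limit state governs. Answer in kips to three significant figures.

Bolt shear: A_b = π·0.75²/4 = 0.4418 in²; R_n = 84 × 0.4418 × 4 × 2 = 296.9 kips → 0.75 × 296.9 = 223 kips.
Bearing (1.2 l_c t F_u ≤ 2.4 d t F_u): upper limit = 2.4·0.75·0.3125·58 = 32.62 kips.
  Edge l_c = 1 − 0.8125/2 = 0.5938 → r_n = 12.91 kips; interior l_c = 2.625 − 0.8125 = 1.812 → r_n = 32.62 kips.
  R_n,bearing = 1·12.91 + 3·32.62 = 110.8 kips → 0.75 × 110.8 = 83.1 kips.
Bearing governs: 83.1 kips.

83.1 kips (bearing governs)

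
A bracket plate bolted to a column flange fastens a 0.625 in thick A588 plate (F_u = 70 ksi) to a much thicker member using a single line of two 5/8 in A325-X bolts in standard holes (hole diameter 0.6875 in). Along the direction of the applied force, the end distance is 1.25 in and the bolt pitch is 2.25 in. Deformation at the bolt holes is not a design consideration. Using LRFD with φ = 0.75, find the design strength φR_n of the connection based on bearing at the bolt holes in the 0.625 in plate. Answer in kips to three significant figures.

106 kips

Per bolt r_n = 1.5 l_c t F_u ≤ 3.0 d t F_u; upper limit = 3.0 × 0.625 × 0.625 × 70 = 82.03 kips.
Edge bolt: l_c = 1.25 − 0.6875/2 = 0.9062 in → 1.5 × 0.9062 × 0.625 × 70 = 59.47 → r_n = 59.47 kips.
Interior bolts: l_c = 2.25 − 0.6875 = 1.562 in → 1.5 × 1.562 × 0.625 × 70 = 102.5 → r_n = 82.03 kips.
R_n = 1 × 59.47 + 1 × 82.03 = 141.5 kips.
Design strength φR_n = 0.75 × 141.5 = 106 kips.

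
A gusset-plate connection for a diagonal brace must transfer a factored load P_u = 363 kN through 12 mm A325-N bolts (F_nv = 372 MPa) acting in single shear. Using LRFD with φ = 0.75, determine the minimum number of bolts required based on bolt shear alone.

12 bolts

A_b = π·12²/4 = 113.1 mm².
Per-bolt design strength φR_n = 0.75 × 372 × 113.1 × 1 / 1000 = 31.55 kN.
n ≥ 363 / 31.55 = 11.5 → use 12 bolts.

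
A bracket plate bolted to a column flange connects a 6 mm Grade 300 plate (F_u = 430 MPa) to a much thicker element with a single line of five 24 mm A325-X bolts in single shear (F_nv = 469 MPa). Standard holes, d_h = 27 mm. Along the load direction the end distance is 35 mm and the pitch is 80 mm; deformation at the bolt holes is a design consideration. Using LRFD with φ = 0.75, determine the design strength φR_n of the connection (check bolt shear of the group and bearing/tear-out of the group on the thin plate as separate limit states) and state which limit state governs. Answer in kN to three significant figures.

496 kN (bearing governs)

Bolt shear: A_b = π·24²/4 = 452.4 mm²; R_n = 469 × 452.4 × 5 × 1 / 1000 = 1061 kN → 0.75 × 1061 = 796 kN.
Bearing (1.2 l_c t F_u ≤ 2.4 d t F_u): upper limit = 2.4·24·6·430 / 1000 = 148.6 kN.
  Edge l_c = 35 − 27/2 = 21.5 → r_n = 66.56 kN; interior l_c = 80 − 27 = 53 → r_n = 148.6 kN.
  R_n,bearing = 1·66.56 + 4·148.6 = 661 kN → 0.75 × 661 = 496 kN.
Bearing governs: 496 kN.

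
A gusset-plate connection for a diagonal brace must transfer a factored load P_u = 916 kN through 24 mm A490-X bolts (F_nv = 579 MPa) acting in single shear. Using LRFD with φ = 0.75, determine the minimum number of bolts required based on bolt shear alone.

A_b = π·24²/4 = 452.4 mm².
Per-bolt design strength φR_n = 0.75 × 579 × 452.4 × 1 / 1000 = 196.5 kN.
n ≥ 916 / 196.5 = 4.663 → use 5 bolts.

5 bolts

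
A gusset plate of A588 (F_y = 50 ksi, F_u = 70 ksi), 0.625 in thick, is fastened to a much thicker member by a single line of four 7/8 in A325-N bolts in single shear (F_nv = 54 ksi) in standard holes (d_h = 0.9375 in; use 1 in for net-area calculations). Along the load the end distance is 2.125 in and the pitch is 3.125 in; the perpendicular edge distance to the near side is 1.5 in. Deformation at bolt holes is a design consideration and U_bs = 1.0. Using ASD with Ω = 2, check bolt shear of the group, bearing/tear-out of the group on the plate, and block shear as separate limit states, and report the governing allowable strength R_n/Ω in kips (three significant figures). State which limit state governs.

64.9 kips (bolt shear governs)

Bolt shear: A_b = π·0.875²/4 = 0.6013 in²; R_n = 54 × 0.6013 × 4 × 1 = 129.9 kips → 129.9 / 2 = 64.9 kips.
Bearing: edge l_c = 1.656, r_n = 86.95 kips; interior l_c = 2.188, r_n = 91.88 kips; R_n = 86.95 + 3·91.88 = 362.6 kips → 181 kips.
Block shear: A_gv = 7.188, A_nv = 5, A_nt = 0.625 in²; R_n = min(0.6F_uA_nv, 0.6F_yA_gv) + U_bs·F_u·A_nt = 253.8 kips → 127 kips.
Bolt shear governs: 64.9 kips.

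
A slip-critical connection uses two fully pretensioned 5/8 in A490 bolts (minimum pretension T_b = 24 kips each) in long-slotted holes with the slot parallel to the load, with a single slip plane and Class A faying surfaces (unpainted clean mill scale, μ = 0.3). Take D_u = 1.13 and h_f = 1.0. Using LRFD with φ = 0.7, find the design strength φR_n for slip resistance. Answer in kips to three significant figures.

R_n = μ · D_u · h_f · T_b · n_s · n_b = 0.3 × 1.13 × 1.0 × 24 × 1 × 2 = 16.27 kips.
Design strength φR_n = 0.7 × 16.27 = 11.4 kips.

11.4 kips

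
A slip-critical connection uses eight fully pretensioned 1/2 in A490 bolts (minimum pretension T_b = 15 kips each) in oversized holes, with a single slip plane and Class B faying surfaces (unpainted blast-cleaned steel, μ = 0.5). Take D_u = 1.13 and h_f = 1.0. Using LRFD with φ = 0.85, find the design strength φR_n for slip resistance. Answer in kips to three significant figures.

57.6 kips

R_n = μ · D_u · h_f · T_b · n_s · n_b = 0.5 × 1.13 × 1.0 × 15 × 1 × 8 = 67.8 kips.
Design strength φR_n = 0.85 × 67.8 = 57.6 kips.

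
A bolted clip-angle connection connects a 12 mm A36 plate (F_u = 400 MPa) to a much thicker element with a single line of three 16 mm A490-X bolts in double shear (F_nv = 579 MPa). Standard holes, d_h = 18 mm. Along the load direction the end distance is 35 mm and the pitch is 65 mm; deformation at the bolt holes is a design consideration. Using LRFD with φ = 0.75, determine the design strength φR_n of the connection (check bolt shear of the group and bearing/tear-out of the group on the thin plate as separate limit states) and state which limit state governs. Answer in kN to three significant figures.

389 kN (bearing governs)

Bolt shear: A_b = π·16²/4 = 201.1 mm²; R_n = 579 × 201.1 × 3 × 2 / 1000 = 698.5 kN → 0.75 × 698.5 = 524 kN.
Bearing (1.2 l_c t F_u ≤ 2.4 d t F_u): upper limit = 2.4·16·12·400 / 1000 = 184.3 kN.
  Edge l_c = 35 − 18/2 = 26 → r_n = 149.8 kN; interior l_c = 65 − 18 = 47 → r_n = 184.3 kN.
  R_n,bearing = 1·149.8 + 2·184.3 = 518.4 kN → 0.75 × 518.4 = 389 kN.
Bearing governs: 389 kN.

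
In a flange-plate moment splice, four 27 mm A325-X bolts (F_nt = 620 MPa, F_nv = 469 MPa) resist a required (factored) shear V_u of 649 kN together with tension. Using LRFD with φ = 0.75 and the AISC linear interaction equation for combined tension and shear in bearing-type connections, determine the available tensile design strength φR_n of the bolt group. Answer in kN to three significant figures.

526 kN

A_b = π·27²/4 = 572.6 mm²; f_rv = 649 × 1000 / (4 × 572.6) = 283.4 MPa.
F'_nt = 1.3 F_nt − (F_nt / φF_nv) f_rv = 1.3·620 − (620/(0.75·469))·283.4 = 306.5 MPa, capped at F_nt → F'_nt = 306.5 MPa.
R_n = F'_nt · A_b · n = 306.5 × 572.6 × 4 / 1000 = 702 kN.
Design strength φR_n = 0.75 × 702 = 526 kN.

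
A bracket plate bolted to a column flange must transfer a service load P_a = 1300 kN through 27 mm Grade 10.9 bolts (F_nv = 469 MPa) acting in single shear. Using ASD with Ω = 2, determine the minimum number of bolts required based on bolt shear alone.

A_b = π·27²/4 = 572.6 mm².
Per-bolt allowable strength R_n/Ω = 469 × 572.6 × 1 / 1000 / 2 = 134.3 kN.
n ≥ 1300 / 134.3 = 9.682 → use 10 bolts.

10 bolts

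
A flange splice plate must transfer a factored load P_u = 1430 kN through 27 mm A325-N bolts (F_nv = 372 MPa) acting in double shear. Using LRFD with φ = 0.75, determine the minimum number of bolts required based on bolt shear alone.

A_b = π·27²/4 = 572.6 mm².
Per-bolt design strength φR_n = 0.75 × 372 × 572.6 × 2 / 1000 = 319.5 kN.
n ≥ 1430 / 319.5 = 4.476 → use 5 bolts.

5 bolts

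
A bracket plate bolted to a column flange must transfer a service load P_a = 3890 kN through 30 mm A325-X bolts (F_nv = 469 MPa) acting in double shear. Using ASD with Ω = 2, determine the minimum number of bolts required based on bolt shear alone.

A_b = π·30²/4 = 706.9 mm².
Per-bolt allowable strength R_n/Ω = 469 × 706.9 × 2 / 1000 / 2 = 331.5 kN.
n ≥ 3890 / 331.5 = 11.73 → use 12 bolts.

12 bolts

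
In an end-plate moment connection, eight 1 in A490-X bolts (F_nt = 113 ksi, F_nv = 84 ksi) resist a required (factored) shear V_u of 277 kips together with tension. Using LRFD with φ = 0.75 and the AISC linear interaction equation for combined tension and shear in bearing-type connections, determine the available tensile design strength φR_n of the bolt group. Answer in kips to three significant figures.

A_b = π·1²/4 = 0.7854 in²; f_rv = 277 / (8 × 0.7854) = 44.09 ksi.
F'_nt = 1.3 F_nt − (F_nt / φF_nv) f_rv = 1.3·113 − (113/(0.75·84))·44.09 = 67.83 ksi, capped at F_nt → F'_nt = 67.83 ksi.
R_n = F'_nt · A_b · n = 67.83 × 0.7854 × 8 = 426.2 kips.
Design strength φR_n = 0.75 × 426.2 = 320 kips.

320 kips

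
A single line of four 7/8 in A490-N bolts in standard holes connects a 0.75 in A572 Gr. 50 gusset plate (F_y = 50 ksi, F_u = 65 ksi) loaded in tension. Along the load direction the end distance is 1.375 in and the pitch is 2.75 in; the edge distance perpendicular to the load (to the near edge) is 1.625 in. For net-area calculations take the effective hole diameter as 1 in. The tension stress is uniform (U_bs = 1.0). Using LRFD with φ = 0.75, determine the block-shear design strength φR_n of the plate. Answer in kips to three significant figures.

176 kips

Shear plane L_v = 1.375 + 3·2.75 = 9.625 in; A_gv = 9.625 × 0.75 = 7.219 in².
A_nv = (9.625 − 3.5·1) × 0.75 = 4.594 in².
A_nt = (1.625 − 0.5·1) × 0.75 = 0.8438 in².
0.6 F_u A_nv = 179.2 kips; 0.6 F_y A_gv = 216.6 kips → shear rupture governs the shear term.
R_n = 179.2 + 1.0 × 65 × 0.8438 = 234 kips.
Design strength φR_n = 0.75 × 234 = 176 kips.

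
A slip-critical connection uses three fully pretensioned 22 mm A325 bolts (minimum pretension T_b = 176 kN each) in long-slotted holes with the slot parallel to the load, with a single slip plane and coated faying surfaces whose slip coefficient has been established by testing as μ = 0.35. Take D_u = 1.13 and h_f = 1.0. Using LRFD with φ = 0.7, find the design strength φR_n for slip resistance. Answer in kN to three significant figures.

R_n = μ · D_u · h_f · T_b · n_s · n_b = 0.35 × 1.13 × 1.0 × 176 × 1 × 3 = 208.8 kN.
Design strength φR_n = 0.7 × 208.8 = 146 kN.

146 kN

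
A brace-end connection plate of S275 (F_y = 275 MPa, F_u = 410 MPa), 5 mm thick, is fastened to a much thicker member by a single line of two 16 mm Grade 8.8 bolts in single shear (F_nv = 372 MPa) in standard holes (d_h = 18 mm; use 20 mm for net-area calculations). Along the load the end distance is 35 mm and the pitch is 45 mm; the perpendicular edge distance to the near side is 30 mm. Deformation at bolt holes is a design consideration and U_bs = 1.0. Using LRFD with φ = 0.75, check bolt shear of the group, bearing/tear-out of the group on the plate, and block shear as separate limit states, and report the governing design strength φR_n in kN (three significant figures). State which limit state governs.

Bolt shear: A_b = π·16²/4 = 201.1 mm²; R_n = 372 × 201.1 × 2 × 1 / 1000 = 149.6 kN → 0.75 × 149.6 = 112 kN.
Bearing: edge l_c = 26, r_n = 63.96 kN; interior l_c = 27, r_n = 66.42 kN; R_n = 63.96 + 1·66.42 = 130.4 kN → 97.8 kN.
Block shear: A_gv = 400, A_nv = 250, A_nt = 100 mm²; R_n = min(0.6F_uA_nv, 0.6F_yA_gv) + U_bs·F_u·A_nt = 102.5 kN → 76.9 kN.
Block shear governs: 76.9 kN.

76.9 kN (block shear governs)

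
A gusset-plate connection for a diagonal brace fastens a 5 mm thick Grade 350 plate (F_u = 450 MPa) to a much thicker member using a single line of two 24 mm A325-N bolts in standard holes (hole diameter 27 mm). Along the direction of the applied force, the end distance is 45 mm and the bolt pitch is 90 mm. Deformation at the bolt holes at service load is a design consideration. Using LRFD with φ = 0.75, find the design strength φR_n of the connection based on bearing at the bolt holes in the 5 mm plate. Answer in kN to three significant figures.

Per bolt r_n = 1.2 l_c t F_u ≤ 2.4 d t F_u; upper limit = 2.4 × 24 × 5 × 450 / 1000 = 129.6 kN.
Edge bolt: l_c = 45 − 27/2 = 31.5 mm → 1.2 × 31.5 × 5 × 450 / 1000 = 85.05 → r_n = 85.05 kN.
Interior bolts: l_c = 90 − 27 = 63 mm → 1.2 × 63 × 5 × 450 / 1000 = 170.1 → r_n = 129.6 kN.
R_n = 1 × 85.05 + 1 × 129.6 = 214.6 kN.
Design strength φR_n = 0.75 × 214.6 = 161 kN.

161 kN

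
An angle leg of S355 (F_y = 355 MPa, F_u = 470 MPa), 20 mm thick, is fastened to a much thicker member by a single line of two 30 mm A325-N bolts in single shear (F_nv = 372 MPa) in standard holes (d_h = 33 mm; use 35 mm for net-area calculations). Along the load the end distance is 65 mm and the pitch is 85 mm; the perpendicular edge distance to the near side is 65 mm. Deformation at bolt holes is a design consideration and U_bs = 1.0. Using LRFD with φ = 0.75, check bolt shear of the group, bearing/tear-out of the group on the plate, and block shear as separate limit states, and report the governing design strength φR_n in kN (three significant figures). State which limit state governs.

394 kN (bolt shear governs)

Bolt shear: A_b = π·30²/4 = 706.9 mm²; R_n = 372 × 706.9 × 2 × 1 / 1000 = 525.9 kN → 0.75 × 525.9 = 394 kN.
Bearing: edge l_c = 48.5, r_n = 547.1 kN; interior l_c = 52, r_n = 586.6 kN; R_n = 547.1 + 1·586.6 = 1134 kN → 850 kN.
Block shear: A_gv = 3000, A_nv = 1950, A_nt = 950 mm²; R_n = min(0.6F_uA_nv, 0.6F_yA_gv) + U_bs·F_u·A_nt = 996.4 kN → 747 kN.
Bolt shear governs: 394 kN.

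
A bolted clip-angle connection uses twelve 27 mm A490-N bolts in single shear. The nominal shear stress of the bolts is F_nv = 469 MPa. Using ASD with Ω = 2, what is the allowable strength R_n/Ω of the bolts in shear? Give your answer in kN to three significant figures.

1610 kN

A_b = π × 27² / 4 = 572.6 mm².
R_n = F_nv · A_b · n · n_s = 469 × 572.6 × 12 × 1 / 1000 = 3222 kN.
Allowable strength R_n/Ω = 3222 / 2 = 1610 kN.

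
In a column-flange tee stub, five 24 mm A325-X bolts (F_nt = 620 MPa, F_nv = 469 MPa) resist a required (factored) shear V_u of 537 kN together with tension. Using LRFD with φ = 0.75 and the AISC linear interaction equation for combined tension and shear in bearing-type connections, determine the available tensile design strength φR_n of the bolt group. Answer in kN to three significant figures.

657 kN

A_b = π·24²/4 = 452.4 mm²; f_rv = 537 × 1000 / (5 × 452.4) = 237.4 MPa.
F'_nt = 1.3 F_nt − (F_nt / φF_nv) f_rv = 1.3·620 − (620/(0.75·469))·237.4 = 387.5 MPa, capped at F_nt → F'_nt = 387.5 MPa.
R_n = F'_nt · A_b · n = 387.5 × 452.4 × 5 / 1000 = 876.6 kN.
Design strength φR_n = 0.75 × 876.6 = 657 kN.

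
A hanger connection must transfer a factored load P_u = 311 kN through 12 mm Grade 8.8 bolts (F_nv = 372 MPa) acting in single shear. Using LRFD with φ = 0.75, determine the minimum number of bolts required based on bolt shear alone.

A_b = π·12²/4 = 113.1 mm².
Per-bolt design strength φR_n = 0.75 × 372 × 113.1 × 1 / 1000 = 31.55 kN.
n ≥ 311 / 31.55 = 9.856 → use 10 bolts.

10 bolts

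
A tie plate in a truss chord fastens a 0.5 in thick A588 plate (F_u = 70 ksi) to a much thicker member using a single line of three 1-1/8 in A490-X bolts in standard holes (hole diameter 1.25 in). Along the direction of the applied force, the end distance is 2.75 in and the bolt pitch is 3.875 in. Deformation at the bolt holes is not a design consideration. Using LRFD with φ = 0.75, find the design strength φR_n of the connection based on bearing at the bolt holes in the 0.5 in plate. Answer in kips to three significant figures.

Per bolt r_n = 1.5 l_c t F_u ≤ 3.0 d t F_u; upper limit = 3.0 × 1.125 × 0.5 × 70 = 118.1 kips.
Edge bolt: l_c = 2.75 − 1.25/2 = 2.125 in → 1.5 × 2.125 × 0.5 × 70 = 111.6 → r_n = 111.6 kips.
Interior bolts: l_c = 3.875 − 1.25 = 2.625 in → 1.5 × 2.625 × 0.5 × 70 = 137.8 → r_n = 118.1 kips.
R_n = 1 × 111.6 + 2 × 118.1 = 347.8 kips.
Design strength φR_n = 0.75 × 347.8 = 261 kips.

261 kips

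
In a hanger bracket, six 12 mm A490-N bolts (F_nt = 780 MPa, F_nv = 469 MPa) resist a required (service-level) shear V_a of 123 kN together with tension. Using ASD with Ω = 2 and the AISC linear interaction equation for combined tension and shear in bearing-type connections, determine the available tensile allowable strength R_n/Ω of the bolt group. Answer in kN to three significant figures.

A_b = π·12²/4 = 113.1 mm²; f_rv = 123 × 1000 / (6 × 113.1) = 181.3 MPa.
F'_nt = 1.3 F_nt − (Ω F_nt / F_nv) f_rv = 1.3·780 − (2·780/469)·181.3 = 411.1 MPa, capped at F_nt → F'_nt = 411.1 MPa.
R_n = F'_nt · A_b · n = 411.1 × 113.1 × 6 / 1000 = 279 kN.
Allowable strength R_n/Ω = 279 / 2 = 139 kN.

139 kN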